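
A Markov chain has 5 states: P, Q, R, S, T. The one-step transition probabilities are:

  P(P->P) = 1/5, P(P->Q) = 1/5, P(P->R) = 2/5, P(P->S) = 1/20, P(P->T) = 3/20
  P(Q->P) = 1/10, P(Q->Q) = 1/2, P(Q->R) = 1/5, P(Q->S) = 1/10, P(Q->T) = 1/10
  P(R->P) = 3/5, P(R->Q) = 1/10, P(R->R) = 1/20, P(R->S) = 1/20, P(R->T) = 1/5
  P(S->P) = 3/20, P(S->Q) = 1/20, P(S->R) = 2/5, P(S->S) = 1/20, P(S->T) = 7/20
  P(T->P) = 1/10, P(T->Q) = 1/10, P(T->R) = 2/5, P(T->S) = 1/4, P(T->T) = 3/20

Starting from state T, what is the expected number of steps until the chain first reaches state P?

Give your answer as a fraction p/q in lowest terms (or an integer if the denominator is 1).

Answer: 38555/9402

Derivation:
Let h_i = expected steps to first reach P from state i.
Boundary: h_P = 0.
First-step equations for the other states:
  h_Q = 1 + 1/10*h_P + 1/2*h_Q + 1/5*h_R + 1/10*h_S + 1/10*h_T
  h_R = 1 + 3/5*h_P + 1/10*h_Q + 1/20*h_R + 1/20*h_S + 1/5*h_T
  h_S = 1 + 3/20*h_P + 1/20*h_Q + 2/5*h_R + 1/20*h_S + 7/20*h_T
  h_T = 1 + 1/10*h_P + 1/10*h_Q + 2/5*h_R + 1/4*h_S + 3/20*h_T

Substituting h_P = 0 and rearranging gives the linear system (I - Q) h = 1:
  [1/2, -1/5, -1/10, -1/10] . (h_Q, h_R, h_S, h_T) = 1
  [-1/10, 19/20, -1/20, -1/5] . (h_Q, h_R, h_S, h_T) = 1
  [-1/20, -2/5, 19/20, -7/20] . (h_Q, h_R, h_S, h_T) = 1
  [-1/10, -2/5, -1/4, 17/20] . (h_Q, h_R, h_S, h_T) = 1

Solving yields:
  h_Q = 7280/1567
  h_R = 24545/9402
  h_S = 12245/3134
  h_T = 38555/9402

Starting state is T, so the expected hitting time is h_T = 38555/9402.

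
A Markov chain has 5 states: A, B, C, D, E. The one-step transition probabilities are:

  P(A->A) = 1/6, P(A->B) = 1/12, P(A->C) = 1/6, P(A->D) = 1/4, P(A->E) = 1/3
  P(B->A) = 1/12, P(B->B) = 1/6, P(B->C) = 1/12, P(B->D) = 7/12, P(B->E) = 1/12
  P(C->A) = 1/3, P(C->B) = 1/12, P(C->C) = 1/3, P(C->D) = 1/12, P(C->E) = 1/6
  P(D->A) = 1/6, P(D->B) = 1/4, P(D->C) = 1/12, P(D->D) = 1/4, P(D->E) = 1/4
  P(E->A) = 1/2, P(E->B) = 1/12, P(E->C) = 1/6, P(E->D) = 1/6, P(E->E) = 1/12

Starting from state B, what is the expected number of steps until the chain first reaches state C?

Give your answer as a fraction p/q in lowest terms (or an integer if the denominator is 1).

Answer: 25020/2911

Derivation:
Let h_i = expected steps to first reach C from state i.
Boundary: h_C = 0.
First-step equations for the other states:
  h_A = 1 + 1/6*h_A + 1/12*h_B + 1/6*h_C + 1/4*h_D + 1/3*h_E
  h_B = 1 + 1/12*h_A + 1/6*h_B + 1/12*h_C + 7/12*h_D + 1/12*h_E
  h_D = 1 + 1/6*h_A + 1/4*h_B + 1/12*h_C + 1/4*h_D + 1/4*h_E
  h_E = 1 + 1/2*h_A + 1/12*h_B + 1/6*h_C + 1/6*h_D + 1/12*h_E

Substituting h_C = 0 and rearranging gives the linear system (I - Q) h = 1:
  [5/6, -1/12, -1/4, -1/3] . (h_A, h_B, h_D, h_E) = 1
  [-1/12, 5/6, -7/12, -1/12] . (h_A, h_B, h_D, h_E) = 1
  [-1/6, -1/4, 3/4, -1/4] . (h_A, h_B, h_D, h_E) = 1
  [-1/2, -1/12, -1/6, 11/12] . (h_A, h_B, h_D, h_E) = 1

Solving yields:
  h_A = 22116/2911
  h_B = 25020/2911
  h_D = 24456/2911
  h_E = 21960/2911

Starting state is B, so the expected hitting time is h_B = 25020/2911.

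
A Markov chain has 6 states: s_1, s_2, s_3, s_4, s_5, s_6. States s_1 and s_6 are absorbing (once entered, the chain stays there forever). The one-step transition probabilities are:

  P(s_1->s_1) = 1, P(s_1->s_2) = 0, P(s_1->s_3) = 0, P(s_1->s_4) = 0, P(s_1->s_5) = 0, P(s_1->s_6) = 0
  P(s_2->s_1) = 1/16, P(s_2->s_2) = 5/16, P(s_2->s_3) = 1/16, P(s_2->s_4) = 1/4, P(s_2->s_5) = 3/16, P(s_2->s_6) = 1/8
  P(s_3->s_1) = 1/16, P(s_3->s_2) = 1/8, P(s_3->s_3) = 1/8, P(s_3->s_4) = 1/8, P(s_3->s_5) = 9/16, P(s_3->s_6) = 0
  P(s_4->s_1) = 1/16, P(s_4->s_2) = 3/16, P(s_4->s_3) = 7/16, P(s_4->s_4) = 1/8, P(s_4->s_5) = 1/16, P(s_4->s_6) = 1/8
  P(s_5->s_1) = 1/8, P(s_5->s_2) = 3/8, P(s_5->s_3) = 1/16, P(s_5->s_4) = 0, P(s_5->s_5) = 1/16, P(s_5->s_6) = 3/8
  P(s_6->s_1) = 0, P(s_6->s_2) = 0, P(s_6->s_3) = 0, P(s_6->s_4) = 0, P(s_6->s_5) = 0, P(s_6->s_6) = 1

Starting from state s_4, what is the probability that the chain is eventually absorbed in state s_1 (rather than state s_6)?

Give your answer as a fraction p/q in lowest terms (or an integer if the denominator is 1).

Let a_i = P(absorbed in s_1 | start in state i).
Boundary conditions: a_s_1 = 1, a_s_6 = 0.
For each transient state i, a_i = sum_j P(i->j) * a_j:
  a_s_2 = 1/16*a_s_1 + 5/16*a_s_2 + 1/16*a_s_3 + 1/4*a_s_4 + 3/16*a_s_5 + 1/8*a_s_6
  a_s_3 = 1/16*a_s_1 + 1/8*a_s_2 + 1/8*a_s_3 + 1/8*a_s_4 + 9/16*a_s_5 + 0*a_s_6
  a_s_4 = 1/16*a_s_1 + 3/16*a_s_2 + 7/16*a_s_3 + 1/8*a_s_4 + 1/16*a_s_5 + 1/8*a_s_6
  a_s_5 = 1/8*a_s_1 + 3/8*a_s_2 + 1/16*a_s_3 + 0*a_s_4 + 1/16*a_s_5 + 3/8*a_s_6

Substituting a_s_1 = 1 and a_s_6 = 0, rearrange to (I - Q) a = r where r[i] = P(i -> s_1):
  [11/16, -1/16, -1/4, -3/16] . (a_s_2, a_s_3, a_s_4, a_s_5) = 1/16
  [-1/8, 7/8, -1/8, -9/16] . (a_s_2, a_s_3, a_s_4, a_s_5) = 1/16
  [-3/16, -7/16, 7/8, -1/16] . (a_s_2, a_s_3, a_s_4, a_s_5) = 1/16
  [-3/8, -1/16, 0, 15/16] . (a_s_2, a_s_3, a_s_4, a_s_5) = 1/8

Solving yields:
  a_s_2 = 3041/9429
  a_s_3 = 1097/3143
  a_s_4 = 3163/9429
  a_s_5 = 2693/9429

Starting state is s_4, so the absorption probability is a_s_4 = 3163/9429.

Answer: 3163/9429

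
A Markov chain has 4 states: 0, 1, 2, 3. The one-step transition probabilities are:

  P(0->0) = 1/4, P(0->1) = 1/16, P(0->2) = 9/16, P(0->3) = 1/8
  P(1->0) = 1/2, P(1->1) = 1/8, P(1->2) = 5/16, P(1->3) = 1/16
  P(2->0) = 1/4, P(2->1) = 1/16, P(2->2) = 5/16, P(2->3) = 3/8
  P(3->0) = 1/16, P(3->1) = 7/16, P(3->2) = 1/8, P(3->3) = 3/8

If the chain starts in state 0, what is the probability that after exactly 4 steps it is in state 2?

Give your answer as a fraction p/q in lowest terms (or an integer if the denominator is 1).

Answer: 20711/65536

Derivation:
Computing P^4 by repeated multiplication:
P^1 =
  0: [1/4, 1/16, 9/16, 1/8]
  1: [1/2, 1/8, 5/16, 1/16]
  2: [1/4, 1/16, 5/16, 3/8]
  3: [1/16, 7/16, 1/8, 3/8]
P^2 =
  0: [31/128, 29/256, 45/128, 75/256]
  1: [69/256, 3/32, 109/256, 27/128]
  2: [25/128, 53/256, 39/128, 75/256]
  3: [37/128, 59/256, 33/128, 57/256]
P^3 =
  0: [915/4096, 735/4096, 1303/4096, 1143/4096]
  1: [479/2048, 151/1024, 697/2048, 285/1024]
  2: [1011/4096, 759/4096, 1255/4096, 1071/4096]
  3: [1089/4096, 657/4096, 1405/4096, 945/4096]
P^4 =
  0: [15895/65536, 11689/65536, 20711/65536, 17241/65536]
  1: [3845/16384, 2885/16384, 5223/16384, 4431/16384]
  2: [16207/65536, 11281/65536, 21311/65536, 16737/65536]
  3: [16177/65536, 10423/65536, 22001/65536, 16935/65536]

(P^4)[0 -> 2] = 20711/65536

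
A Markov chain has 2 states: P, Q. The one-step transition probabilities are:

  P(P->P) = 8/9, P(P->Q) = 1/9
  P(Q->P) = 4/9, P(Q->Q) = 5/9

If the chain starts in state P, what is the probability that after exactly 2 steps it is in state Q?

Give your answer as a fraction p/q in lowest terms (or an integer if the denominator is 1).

Answer: 13/81

Derivation:
Computing P^2 by repeated multiplication:
P^1 =
  P: [8/9, 1/9]
  Q: [4/9, 5/9]
P^2 =
  P: [68/81, 13/81]
  Q: [52/81, 29/81]

(P^2)[P -> Q] = 13/81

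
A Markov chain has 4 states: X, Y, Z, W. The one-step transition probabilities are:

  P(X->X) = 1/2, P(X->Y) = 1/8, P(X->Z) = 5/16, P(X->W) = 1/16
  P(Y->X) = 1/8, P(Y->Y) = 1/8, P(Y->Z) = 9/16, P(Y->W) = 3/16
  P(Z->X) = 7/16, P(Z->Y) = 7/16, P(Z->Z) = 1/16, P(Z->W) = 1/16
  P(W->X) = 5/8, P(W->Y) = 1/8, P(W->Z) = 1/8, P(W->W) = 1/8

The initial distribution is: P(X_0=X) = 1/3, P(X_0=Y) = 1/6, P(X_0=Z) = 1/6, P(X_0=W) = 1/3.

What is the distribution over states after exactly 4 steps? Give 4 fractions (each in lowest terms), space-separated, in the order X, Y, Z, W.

Answer: 1701/4096 20813/98304 9119/32768 4655/49152

Derivation:
Propagating the distribution step by step (d_{t+1} = d_t * P):
d_0 = (X=1/3, Y=1/6, Z=1/6, W=1/3)
  d_1[X] = 1/3*1/2 + 1/6*1/8 + 1/6*7/16 + 1/3*5/8 = 15/32
  d_1[Y] = 1/3*1/8 + 1/6*1/8 + 1/6*7/16 + 1/3*1/8 = 17/96
  d_1[Z] = 1/3*5/16 + 1/6*9/16 + 1/6*1/16 + 1/3*1/8 = 1/4
  d_1[W] = 1/3*1/16 + 1/6*3/16 + 1/6*1/16 + 1/3*1/8 = 5/48
d_1 = (X=15/32, Y=17/96, Z=1/4, W=5/48)
  d_2[X] = 15/32*1/2 + 17/96*1/8 + 1/4*7/16 + 5/48*5/8 = 331/768
  d_2[Y] = 15/32*1/8 + 17/96*1/8 + 1/4*7/16 + 5/48*1/8 = 13/64
  d_2[Z] = 15/32*5/16 + 17/96*9/16 + 1/4*1/16 + 5/48*1/8 = 211/768
  d_2[W] = 15/32*1/16 + 17/96*3/16 + 1/4*1/16 + 5/48*1/8 = 35/384
d_2 = (X=331/768, Y=13/64, Z=211/768, W=35/384)
  d_3[X] = 331/768*1/2 + 13/64*1/8 + 211/768*7/16 + 35/384*5/8 = 5137/12288
  d_3[Y] = 331/768*1/8 + 13/64*1/8 + 211/768*7/16 + 35/384*1/8 = 2591/12288
  d_3[Z] = 331/768*5/16 + 13/64*9/16 + 211/768*1/16 + 35/384*1/8 = 1705/6144
  d_3[W] = 331/768*1/16 + 13/64*3/16 + 211/768*1/16 + 35/384*1/8 = 575/6144
d_3 = (X=5137/12288, Y=2591/12288, Z=1705/6144, W=575/6144)
  d_4[X] = 5137/12288*1/2 + 2591/12288*1/8 + 1705/6144*7/16 + 575/6144*5/8 = 1701/4096
  d_4[Y] = 5137/12288*1/8 + 2591/12288*1/8 + 1705/6144*7/16 + 575/6144*1/8 = 20813/98304
  d_4[Z] = 5137/12288*5/16 + 2591/12288*9/16 + 1705/6144*1/16 + 575/6144*1/8 = 9119/32768
  d_4[W] = 5137/12288*1/16 + 2591/12288*3/16 + 1705/6144*1/16 + 575/6144*1/8 = 4655/49152
d_4 = (X=1701/4096, Y=20813/98304, Z=9119/32768, W=4655/49152)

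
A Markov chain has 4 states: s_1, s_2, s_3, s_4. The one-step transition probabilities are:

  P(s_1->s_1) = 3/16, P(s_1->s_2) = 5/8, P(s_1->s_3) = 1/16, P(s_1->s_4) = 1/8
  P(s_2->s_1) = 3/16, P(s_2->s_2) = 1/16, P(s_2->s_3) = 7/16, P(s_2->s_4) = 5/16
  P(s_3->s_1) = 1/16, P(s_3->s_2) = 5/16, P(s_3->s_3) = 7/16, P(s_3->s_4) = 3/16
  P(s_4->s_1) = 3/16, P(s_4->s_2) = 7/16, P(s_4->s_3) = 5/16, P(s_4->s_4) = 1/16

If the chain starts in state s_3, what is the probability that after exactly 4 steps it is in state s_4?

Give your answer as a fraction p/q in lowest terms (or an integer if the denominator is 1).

Computing P^4 by repeated multiplication:
P^1 =
  s_1: [3/16, 5/8, 1/16, 1/8]
  s_2: [3/16, 1/16, 7/16, 5/16]
  s_3: [1/16, 5/16, 7/16, 3/16]
  s_4: [3/16, 7/16, 5/16, 1/16]
P^2 =
  s_1: [23/128, 59/256, 45/128, 61/256]
  s_2: [17/128, 101/256, 21/64, 37/256]
  s_3: [17/128, 71/256, 25/64, 51/256]
  s_4: [19/128, 69/256, 23/64, 57/256]
P^3 =
  s_1: [147/1024, 349/1024, 697/2048, 359/2048]
  s_2: [75/512, 35/128, 757/2048, 431/2048]
  s_3: [71/512, 317/1024, 743/2048, 387/2048]
  s_4: [73/512, 327/1024, 725/2048, 377/2048]
P^4 =
  s_1: [2375/16384, 2409/8192, 5927/16384, 51/256]
  s_2: [2315/16384, 5181/16384, 5837/16384, 3051/16384]
  s_3: [2329/16384, 4949/16384, 5929/16384, 3177/16384]
  s_4: [2347/16384, 4919/16384, 5915/16384, 3203/16384]

(P^4)[s_3 -> s_4] = 3177/16384

Answer: 3177/16384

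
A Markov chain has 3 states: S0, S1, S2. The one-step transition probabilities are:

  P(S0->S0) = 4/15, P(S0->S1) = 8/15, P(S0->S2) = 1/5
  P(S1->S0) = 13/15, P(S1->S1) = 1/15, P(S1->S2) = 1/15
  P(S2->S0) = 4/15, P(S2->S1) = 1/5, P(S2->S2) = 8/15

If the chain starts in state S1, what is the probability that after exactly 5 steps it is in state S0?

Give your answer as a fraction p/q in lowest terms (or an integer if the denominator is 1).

Answer: 13459/28125

Derivation:
Computing P^5 by repeated multiplication:
P^1 =
  S0: [4/15, 8/15, 1/5]
  S1: [13/15, 1/15, 1/15]
  S2: [4/15, 1/5, 8/15]
P^2 =
  S0: [44/75, 49/225, 44/225]
  S1: [23/75, 12/25, 16/75]
  S2: [29/75, 59/225, 79/225]
P^3 =
  S0: [149/375, 1237/3375, 797/3375]
  S1: [208/375, 268/1125, 233/1125]
  S2: [53/125, 992/3375, 952/3375]
P^4 =
  S0: [2737/5625, 14356/50625, 11636/50625]
  S1: [256/625, 5959/16875, 4004/16875]
  S2: [2492/5625, 15296/50625, 12901/50625]
P^5 =
  S0: [36856/84375, 246328/759375, 181343/759375]
  S1: [13459/28125, 73267/253125, 58727/253125]
  S2: [37796/84375, 233423/759375, 185788/759375]

(P^5)[S1 -> S0] = 13459/28125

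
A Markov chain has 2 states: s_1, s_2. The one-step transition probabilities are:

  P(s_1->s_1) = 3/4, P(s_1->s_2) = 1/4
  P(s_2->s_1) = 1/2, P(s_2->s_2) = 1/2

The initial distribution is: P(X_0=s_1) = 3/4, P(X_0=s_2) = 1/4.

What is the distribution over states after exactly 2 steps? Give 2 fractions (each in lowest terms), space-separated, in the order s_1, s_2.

Propagating the distribution step by step (d_{t+1} = d_t * P):
d_0 = (s_1=3/4, s_2=1/4)
  d_1[s_1] = 3/4*3/4 + 1/4*1/2 = 11/16
  d_1[s_2] = 3/4*1/4 + 1/4*1/2 = 5/16
d_1 = (s_1=11/16, s_2=5/16)
  d_2[s_1] = 11/16*3/4 + 5/16*1/2 = 43/64
  d_2[s_2] = 11/16*1/4 + 5/16*1/2 = 21/64
d_2 = (s_1=43/64, s_2=21/64)

Answer: 43/64 21/64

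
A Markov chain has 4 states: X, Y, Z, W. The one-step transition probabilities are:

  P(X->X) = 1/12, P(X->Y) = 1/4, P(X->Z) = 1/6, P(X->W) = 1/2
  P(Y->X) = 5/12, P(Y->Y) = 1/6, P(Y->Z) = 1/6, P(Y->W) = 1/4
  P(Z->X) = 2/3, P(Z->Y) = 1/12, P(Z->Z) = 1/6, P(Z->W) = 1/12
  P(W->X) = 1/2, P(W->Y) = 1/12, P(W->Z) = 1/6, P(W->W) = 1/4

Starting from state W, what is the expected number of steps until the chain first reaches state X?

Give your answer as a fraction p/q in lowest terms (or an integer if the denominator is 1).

Let h_i = expected steps to first reach X from state i.
Boundary: h_X = 0.
First-step equations for the other states:
  h_Y = 1 + 5/12*h_X + 1/6*h_Y + 1/6*h_Z + 1/4*h_W
  h_Z = 1 + 2/3*h_X + 1/12*h_Y + 1/6*h_Z + 1/12*h_W
  h_W = 1 + 1/2*h_X + 1/12*h_Y + 1/6*h_Z + 1/4*h_W

Substituting h_X = 0 and rearranging gives the linear system (I - Q) h = 1:
  [5/6, -1/6, -1/4] . (h_Y, h_Z, h_W) = 1
  [-1/12, 5/6, -1/12] . (h_Y, h_Z, h_W) = 1
  [-1/12, -1/6, 3/4] . (h_Y, h_Z, h_W) = 1

Solving yields:
  h_Y = 216/103
  h_Z = 165/103
  h_W = 198/103

Starting state is W, so the expected hitting time is h_W = 198/103.

Answer: 198/103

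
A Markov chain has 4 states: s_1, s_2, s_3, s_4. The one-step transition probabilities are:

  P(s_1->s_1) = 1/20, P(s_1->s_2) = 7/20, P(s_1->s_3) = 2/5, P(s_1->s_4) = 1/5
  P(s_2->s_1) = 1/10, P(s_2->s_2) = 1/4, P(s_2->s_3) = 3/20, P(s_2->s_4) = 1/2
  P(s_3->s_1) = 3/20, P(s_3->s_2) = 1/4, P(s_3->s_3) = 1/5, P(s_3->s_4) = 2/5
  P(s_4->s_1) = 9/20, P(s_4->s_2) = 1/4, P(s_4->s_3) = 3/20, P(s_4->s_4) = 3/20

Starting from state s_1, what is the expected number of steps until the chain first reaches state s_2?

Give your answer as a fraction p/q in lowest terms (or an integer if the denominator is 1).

Answer: 2620/779

Derivation:
Let h_i = expected steps to first reach s_2 from state i.
Boundary: h_s_2 = 0.
First-step equations for the other states:
  h_s_1 = 1 + 1/20*h_s_1 + 7/20*h_s_2 + 2/5*h_s_3 + 1/5*h_s_4
  h_s_3 = 1 + 3/20*h_s_1 + 1/4*h_s_2 + 1/5*h_s_3 + 2/5*h_s_4
  h_s_4 = 1 + 9/20*h_s_1 + 1/4*h_s_2 + 3/20*h_s_3 + 3/20*h_s_4

Substituting h_s_2 = 0 and rearranging gives the linear system (I - Q) h = 1:
  [19/20, -2/5, -1/5] . (h_s_1, h_s_3, h_s_4) = 1
  [-3/20, 4/5, -2/5] . (h_s_1, h_s_3, h_s_4) = 1
  [-9/20, -3/20, 17/20] . (h_s_1, h_s_3, h_s_4) = 1

Solving yields:
  h_s_1 = 2620/779
  h_s_3 = 70/19
  h_s_4 = 2810/779

Starting state is s_1, so the expected hitting time is h_s_1 = 2620/779.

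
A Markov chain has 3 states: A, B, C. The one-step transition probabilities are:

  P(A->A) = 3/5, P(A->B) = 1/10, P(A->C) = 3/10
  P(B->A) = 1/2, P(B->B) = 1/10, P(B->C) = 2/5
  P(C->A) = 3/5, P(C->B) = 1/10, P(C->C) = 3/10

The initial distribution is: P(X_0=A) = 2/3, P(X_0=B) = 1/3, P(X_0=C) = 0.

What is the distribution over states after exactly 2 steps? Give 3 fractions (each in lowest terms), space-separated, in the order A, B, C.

Propagating the distribution step by step (d_{t+1} = d_t * P):
d_0 = (A=2/3, B=1/3, C=0)
  d_1[A] = 2/3*3/5 + 1/3*1/2 + 0*3/5 = 17/30
  d_1[B] = 2/3*1/10 + 1/3*1/10 + 0*1/10 = 1/10
  d_1[C] = 2/3*3/10 + 1/3*2/5 + 0*3/10 = 1/3
d_1 = (A=17/30, B=1/10, C=1/3)
  d_2[A] = 17/30*3/5 + 1/10*1/2 + 1/3*3/5 = 59/100
  d_2[B] = 17/30*1/10 + 1/10*1/10 + 1/3*1/10 = 1/10
  d_2[C] = 17/30*3/10 + 1/10*2/5 + 1/3*3/10 = 31/100
d_2 = (A=59/100, B=1/10, C=31/100)

Answer: 59/100 1/10 31/100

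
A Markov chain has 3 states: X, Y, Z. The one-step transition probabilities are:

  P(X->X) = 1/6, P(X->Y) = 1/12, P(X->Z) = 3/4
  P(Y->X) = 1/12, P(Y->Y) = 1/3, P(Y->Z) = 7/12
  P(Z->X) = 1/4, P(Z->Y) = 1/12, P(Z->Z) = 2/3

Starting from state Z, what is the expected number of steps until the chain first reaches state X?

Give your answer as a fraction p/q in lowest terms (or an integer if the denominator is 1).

Let h_i = expected steps to first reach X from state i.
Boundary: h_X = 0.
First-step equations for the other states:
  h_Y = 1 + 1/12*h_X + 1/3*h_Y + 7/12*h_Z
  h_Z = 1 + 1/4*h_X + 1/12*h_Y + 2/3*h_Z

Substituting h_X = 0 and rearranging gives the linear system (I - Q) h = 1:
  [2/3, -7/12] . (h_Y, h_Z) = 1
  [-1/12, 1/3] . (h_Y, h_Z) = 1

Solving yields:
  h_Y = 132/25
  h_Z = 108/25

Starting state is Z, so the expected hitting time is h_Z = 108/25.

Answer: 108/25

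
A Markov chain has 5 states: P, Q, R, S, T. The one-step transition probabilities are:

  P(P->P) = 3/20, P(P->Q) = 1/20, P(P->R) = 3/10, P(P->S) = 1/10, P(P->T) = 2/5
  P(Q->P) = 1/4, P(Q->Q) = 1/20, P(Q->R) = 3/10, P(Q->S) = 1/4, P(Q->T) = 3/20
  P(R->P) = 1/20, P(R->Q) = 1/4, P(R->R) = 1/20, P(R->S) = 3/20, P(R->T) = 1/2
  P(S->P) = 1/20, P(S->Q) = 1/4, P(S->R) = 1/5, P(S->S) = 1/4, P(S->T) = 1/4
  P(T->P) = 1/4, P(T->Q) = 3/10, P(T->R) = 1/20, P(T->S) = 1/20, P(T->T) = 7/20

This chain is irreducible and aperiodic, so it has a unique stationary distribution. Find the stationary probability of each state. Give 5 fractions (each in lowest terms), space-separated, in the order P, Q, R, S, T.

The stationary distribution satisfies pi = pi * P, i.e.:
  pi_P = 3/20*pi_P + 1/4*pi_Q + 1/20*pi_R + 1/20*pi_S + 1/4*pi_T
  pi_Q = 1/20*pi_P + 1/20*pi_Q + 1/4*pi_R + 1/4*pi_S + 3/10*pi_T
  pi_R = 3/10*pi_P + 3/10*pi_Q + 1/20*pi_R + 1/5*pi_S + 1/20*pi_T
  pi_S = 1/10*pi_P + 1/4*pi_Q + 3/20*pi_R + 1/4*pi_S + 1/20*pi_T
  pi_T = 2/5*pi_P + 3/20*pi_Q + 1/2*pi_R + 1/4*pi_S + 7/20*pi_T
with normalization: pi_P + pi_Q + pi_R + pi_S + pi_T = 1.

Using the first 4 balance equations plus normalization, the linear system A*pi = b is:
  [-17/20, 1/4, 1/20, 1/20, 1/4] . pi = 0
  [1/20, -19/20, 1/4, 1/4, 3/10] . pi = 0
  [3/10, 3/10, -19/20, 1/5, 1/20] . pi = 0
  [1/10, 1/4, 3/20, -3/4, 1/20] . pi = 0
  [1, 1, 1, 1, 1] . pi = 1

Solving yields:
  pi_P = 7923/46091
  pi_Q = 35663/184364
  pi_R = 14991/92182
  pi_S = 26167/184364
  pi_T = 15215/46091

Verification (pi * P):
  7923/46091*3/20 + 35663/184364*1/4 + 14991/92182*1/20 + 26167/184364*1/20 + 15215/46091*1/4 = 7923/46091 = pi_P  (ok)
  7923/46091*1/20 + 35663/184364*1/20 + 14991/92182*1/4 + 26167/184364*1/4 + 15215/46091*3/10 = 35663/184364 = pi_Q  (ok)
  7923/46091*3/10 + 35663/184364*3/10 + 14991/92182*1/20 + 26167/184364*1/5 + 15215/46091*1/20 = 14991/92182 = pi_R  (ok)
  7923/46091*1/10 + 35663/184364*1/4 + 14991/92182*3/20 + 26167/184364*1/4 + 15215/46091*1/20 = 26167/184364 = pi_S  (ok)
  7923/46091*2/5 + 35663/184364*3/20 + 14991/92182*1/2 + 26167/184364*1/4 + 15215/46091*7/20 = 15215/46091 = pi_T  (ok)

Answer: 7923/46091 35663/184364 14991/92182 26167/184364 15215/46091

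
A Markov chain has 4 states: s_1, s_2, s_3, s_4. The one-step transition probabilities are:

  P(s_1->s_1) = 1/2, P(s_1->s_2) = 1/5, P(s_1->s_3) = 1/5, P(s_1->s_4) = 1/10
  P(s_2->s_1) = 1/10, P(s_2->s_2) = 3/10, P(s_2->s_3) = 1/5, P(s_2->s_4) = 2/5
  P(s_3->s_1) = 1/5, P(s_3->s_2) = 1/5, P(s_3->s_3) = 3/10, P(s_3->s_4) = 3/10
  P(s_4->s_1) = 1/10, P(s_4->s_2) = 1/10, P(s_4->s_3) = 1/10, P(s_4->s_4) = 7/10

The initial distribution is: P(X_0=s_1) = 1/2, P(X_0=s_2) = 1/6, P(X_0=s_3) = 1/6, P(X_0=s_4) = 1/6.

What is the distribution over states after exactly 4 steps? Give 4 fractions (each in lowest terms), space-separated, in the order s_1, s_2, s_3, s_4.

Answer: 4107/20000 5293/30000 5293/30000 26507/60000

Derivation:
Propagating the distribution step by step (d_{t+1} = d_t * P):
d_0 = (s_1=1/2, s_2=1/6, s_3=1/6, s_4=1/6)
  d_1[s_1] = 1/2*1/2 + 1/6*1/10 + 1/6*1/5 + 1/6*1/10 = 19/60
  d_1[s_2] = 1/2*1/5 + 1/6*3/10 + 1/6*1/5 + 1/6*1/10 = 1/5
  d_1[s_3] = 1/2*1/5 + 1/6*1/5 + 1/6*3/10 + 1/6*1/10 = 1/5
  d_1[s_4] = 1/2*1/10 + 1/6*2/5 + 1/6*3/10 + 1/6*7/10 = 17/60
d_1 = (s_1=19/60, s_2=1/5, s_3=1/5, s_4=17/60)
  d_2[s_1] = 19/60*1/2 + 1/5*1/10 + 1/5*1/5 + 17/60*1/10 = 37/150
  d_2[s_2] = 19/60*1/5 + 1/5*3/10 + 1/5*1/5 + 17/60*1/10 = 23/120
  d_2[s_3] = 19/60*1/5 + 1/5*1/5 + 1/5*3/10 + 17/60*1/10 = 23/120
  d_2[s_4] = 19/60*1/10 + 1/5*2/5 + 1/5*3/10 + 17/60*7/10 = 37/100
d_2 = (s_1=37/150, s_2=23/120, s_3=23/120, s_4=37/100)
  d_3[s_1] = 37/150*1/2 + 23/120*1/10 + 23/120*1/5 + 37/100*1/10 = 1307/6000
  d_3[s_2] = 37/150*1/5 + 23/120*3/10 + 23/120*1/5 + 37/100*1/10 = 1093/6000
  d_3[s_3] = 37/150*1/5 + 23/120*1/5 + 23/120*3/10 + 37/100*1/10 = 1093/6000
  d_3[s_4] = 37/150*1/10 + 23/120*2/5 + 23/120*3/10 + 37/100*7/10 = 2507/6000
d_3 = (s_1=1307/6000, s_2=1093/6000, s_3=1093/6000, s_4=2507/6000)
  d_4[s_1] = 1307/6000*1/2 + 1093/6000*1/10 + 1093/6000*1/5 + 2507/6000*1/10 = 4107/20000
  d_4[s_2] = 1307/6000*1/5 + 1093/6000*3/10 + 1093/6000*1/5 + 2507/6000*1/10 = 5293/30000
  d_4[s_3] = 1307/6000*1/5 + 1093/6000*1/5 + 1093/6000*3/10 + 2507/6000*1/10 = 5293/30000
  d_4[s_4] = 1307/6000*1/10 + 1093/6000*2/5 + 1093/6000*3/10 + 2507/6000*7/10 = 26507/60000
d_4 = (s_1=4107/20000, s_2=5293/30000, s_3=5293/30000, s_4=26507/60000)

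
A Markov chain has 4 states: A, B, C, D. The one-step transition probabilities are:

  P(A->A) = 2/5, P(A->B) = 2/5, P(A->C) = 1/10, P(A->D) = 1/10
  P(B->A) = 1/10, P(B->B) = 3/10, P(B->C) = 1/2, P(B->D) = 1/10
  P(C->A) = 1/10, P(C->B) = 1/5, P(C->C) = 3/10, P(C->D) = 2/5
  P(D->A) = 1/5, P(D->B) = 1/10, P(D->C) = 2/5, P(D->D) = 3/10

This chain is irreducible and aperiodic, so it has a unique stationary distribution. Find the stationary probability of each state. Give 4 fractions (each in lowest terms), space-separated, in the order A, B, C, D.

Answer: 42/235 11/47 79/235 59/235

Derivation:
The stationary distribution satisfies pi = pi * P, i.e.:
  pi_A = 2/5*pi_A + 1/10*pi_B + 1/10*pi_C + 1/5*pi_D
  pi_B = 2/5*pi_A + 3/10*pi_B + 1/5*pi_C + 1/10*pi_D
  pi_C = 1/10*pi_A + 1/2*pi_B + 3/10*pi_C + 2/5*pi_D
  pi_D = 1/10*pi_A + 1/10*pi_B + 2/5*pi_C + 3/10*pi_D
with normalization: pi_A + pi_B + pi_C + pi_D = 1.

Using the first 3 balance equations plus normalization, the linear system A*pi = b is:
  [-3/5, 1/10, 1/10, 1/5] . pi = 0
  [2/5, -7/10, 1/5, 1/10] . pi = 0
  [1/10, 1/2, -7/10, 2/5] . pi = 0
  [1, 1, 1, 1] . pi = 1

Solving yields:
  pi_A = 42/235
  pi_B = 11/47
  pi_C = 79/235
  pi_D = 59/235

Verification (pi * P):
  42/235*2/5 + 11/47*1/10 + 79/235*1/10 + 59/235*1/5 = 42/235 = pi_A  (ok)
  42/235*2/5 + 11/47*3/10 + 79/235*1/5 + 59/235*1/10 = 11/47 = pi_B  (ok)
  42/235*1/10 + 11/47*1/2 + 79/235*3/10 + 59/235*2/5 = 79/235 = pi_C  (ok)
  42/235*1/10 + 11/47*1/10 + 79/235*2/5 + 59/235*3/10 = 59/235 = pi_D  (ok)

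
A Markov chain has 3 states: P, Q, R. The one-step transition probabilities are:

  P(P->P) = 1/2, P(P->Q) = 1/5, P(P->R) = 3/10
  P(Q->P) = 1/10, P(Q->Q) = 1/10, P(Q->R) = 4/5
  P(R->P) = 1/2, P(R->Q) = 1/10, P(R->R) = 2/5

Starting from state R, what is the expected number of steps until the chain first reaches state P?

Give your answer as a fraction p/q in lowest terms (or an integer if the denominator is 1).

Answer: 50/23

Derivation:
Let h_i = expected steps to first reach P from state i.
Boundary: h_P = 0.
First-step equations for the other states:
  h_Q = 1 + 1/10*h_P + 1/10*h_Q + 4/5*h_R
  h_R = 1 + 1/2*h_P + 1/10*h_Q + 2/5*h_R

Substituting h_P = 0 and rearranging gives the linear system (I - Q) h = 1:
  [9/10, -4/5] . (h_Q, h_R) = 1
  [-1/10, 3/5] . (h_Q, h_R) = 1

Solving yields:
  h_Q = 70/23
  h_R = 50/23

Starting state is R, so the expected hitting time is h_R = 50/23.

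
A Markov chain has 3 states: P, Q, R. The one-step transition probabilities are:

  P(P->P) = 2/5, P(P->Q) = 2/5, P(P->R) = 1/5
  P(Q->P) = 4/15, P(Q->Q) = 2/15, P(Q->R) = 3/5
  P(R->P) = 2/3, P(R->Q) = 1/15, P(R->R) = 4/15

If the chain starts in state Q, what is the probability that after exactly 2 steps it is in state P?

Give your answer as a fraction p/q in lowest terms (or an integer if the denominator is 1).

Computing P^2 by repeated multiplication:
P^1 =
  P: [2/5, 2/5, 1/5]
  Q: [4/15, 2/15, 3/5]
  R: [2/3, 1/15, 4/15]
P^2 =
  P: [2/5, 17/75, 28/75]
  Q: [122/225, 37/225, 22/75]
  R: [104/225, 22/75, 11/45]

(P^2)[Q -> P] = 122/225

Answer: 122/225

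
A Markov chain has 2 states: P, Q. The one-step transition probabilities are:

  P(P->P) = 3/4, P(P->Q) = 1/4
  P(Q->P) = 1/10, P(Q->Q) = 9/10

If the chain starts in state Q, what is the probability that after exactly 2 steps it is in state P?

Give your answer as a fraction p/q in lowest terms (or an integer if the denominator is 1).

Computing P^2 by repeated multiplication:
P^1 =
  P: [3/4, 1/4]
  Q: [1/10, 9/10]
P^2 =
  P: [47/80, 33/80]
  Q: [33/200, 167/200]

(P^2)[Q -> P] = 33/200

Answer: 33/200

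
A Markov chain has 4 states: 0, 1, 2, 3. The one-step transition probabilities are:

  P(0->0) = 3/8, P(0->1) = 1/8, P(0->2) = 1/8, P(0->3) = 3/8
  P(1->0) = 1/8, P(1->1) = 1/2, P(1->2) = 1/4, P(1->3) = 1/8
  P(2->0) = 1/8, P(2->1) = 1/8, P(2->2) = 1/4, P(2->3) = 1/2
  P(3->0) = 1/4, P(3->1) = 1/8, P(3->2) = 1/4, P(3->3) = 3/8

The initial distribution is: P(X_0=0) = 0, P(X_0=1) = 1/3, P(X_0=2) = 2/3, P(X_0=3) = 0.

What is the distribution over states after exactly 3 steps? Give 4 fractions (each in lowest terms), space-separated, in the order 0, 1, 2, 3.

Answer: 7/32 53/256 115/512 179/512

Derivation:
Propagating the distribution step by step (d_{t+1} = d_t * P):
d_0 = (0=0, 1=1/3, 2=2/3, 3=0)
  d_1[0] = 0*3/8 + 1/3*1/8 + 2/3*1/8 + 0*1/4 = 1/8
  d_1[1] = 0*1/8 + 1/3*1/2 + 2/3*1/8 + 0*1/8 = 1/4
  d_1[2] = 0*1/8 + 1/3*1/4 + 2/3*1/4 + 0*1/4 = 1/4
  d_1[3] = 0*3/8 + 1/3*1/8 + 2/3*1/2 + 0*3/8 = 3/8
d_1 = (0=1/8, 1=1/4, 2=1/4, 3=3/8)
  d_2[0] = 1/8*3/8 + 1/4*1/8 + 1/4*1/8 + 3/8*1/4 = 13/64
  d_2[1] = 1/8*1/8 + 1/4*1/2 + 1/4*1/8 + 3/8*1/8 = 7/32
  d_2[2] = 1/8*1/8 + 1/4*1/4 + 1/4*1/4 + 3/8*1/4 = 15/64
  d_2[3] = 1/8*3/8 + 1/4*1/8 + 1/4*1/2 + 3/8*3/8 = 11/32
d_2 = (0=13/64, 1=7/32, 2=15/64, 3=11/32)
  d_3[0] = 13/64*3/8 + 7/32*1/8 + 15/64*1/8 + 11/32*1/4 = 7/32
  d_3[1] = 13/64*1/8 + 7/32*1/2 + 15/64*1/8 + 11/32*1/8 = 53/256
  d_3[2] = 13/64*1/8 + 7/32*1/4 + 15/64*1/4 + 11/32*1/4 = 115/512
  d_3[3] = 13/64*3/8 + 7/32*1/8 + 15/64*1/2 + 11/32*3/8 = 179/512
d_3 = (0=7/32, 1=53/256, 2=115/512, 3=179/512)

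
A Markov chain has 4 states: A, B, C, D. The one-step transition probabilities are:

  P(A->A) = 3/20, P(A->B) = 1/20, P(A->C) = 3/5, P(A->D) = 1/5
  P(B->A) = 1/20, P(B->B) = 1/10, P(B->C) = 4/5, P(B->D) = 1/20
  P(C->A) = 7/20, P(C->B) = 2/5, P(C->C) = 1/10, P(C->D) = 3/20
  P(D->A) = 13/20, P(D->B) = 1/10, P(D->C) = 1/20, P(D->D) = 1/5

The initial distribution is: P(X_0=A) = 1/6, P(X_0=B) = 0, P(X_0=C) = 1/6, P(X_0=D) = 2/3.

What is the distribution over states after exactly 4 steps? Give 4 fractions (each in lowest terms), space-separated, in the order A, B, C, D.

Answer: 129059/480000 169/960 387421/960000 48487/320000

Derivation:
Propagating the distribution step by step (d_{t+1} = d_t * P):
d_0 = (A=1/6, B=0, C=1/6, D=2/3)
  d_1[A] = 1/6*3/20 + 0*1/20 + 1/6*7/20 + 2/3*13/20 = 31/60
  d_1[B] = 1/6*1/20 + 0*1/10 + 1/6*2/5 + 2/3*1/10 = 17/120
  d_1[C] = 1/6*3/5 + 0*4/5 + 1/6*1/10 + 2/3*1/20 = 3/20
  d_1[D] = 1/6*1/5 + 0*1/20 + 1/6*3/20 + 2/3*1/5 = 23/120
d_1 = (A=31/60, B=17/120, C=3/20, D=23/120)
  d_2[A] = 31/60*3/20 + 17/120*1/20 + 3/20*7/20 + 23/120*13/20 = 157/600
  d_2[B] = 31/60*1/20 + 17/120*1/10 + 3/20*2/5 + 23/120*1/10 = 143/1200
  d_2[C] = 31/60*3/5 + 17/120*4/5 + 3/20*1/10 + 23/120*1/20 = 43/96
  d_2[D] = 31/60*1/5 + 17/120*1/20 + 3/20*3/20 + 23/120*1/5 = 137/800
d_2 = (A=157/600, B=143/1200, C=43/96, D=137/800)
  d_3[A] = 157/600*3/20 + 143/1200*1/20 + 43/96*7/20 + 137/800*13/20 = 7519/24000
  d_3[B] = 157/600*1/20 + 143/1200*1/10 + 43/96*2/5 + 137/800*1/10 = 5311/24000
  d_3[C] = 157/600*3/5 + 143/1200*4/5 + 43/96*1/10 + 137/800*1/20 = 4891/16000
  d_3[D] = 157/600*1/5 + 143/1200*1/20 + 43/96*3/20 + 137/800*1/5 = 7667/48000
d_3 = (A=7519/24000, B=5311/24000, C=4891/16000, D=7667/48000)
  d_4[A] = 7519/24000*3/20 + 5311/24000*1/20 + 4891/16000*7/20 + 7667/48000*13/20 = 129059/480000
  d_4[B] = 7519/24000*1/20 + 5311/24000*1/10 + 4891/16000*2/5 + 7667/48000*1/10 = 169/960
  d_4[C] = 7519/24000*3/5 + 5311/24000*4/5 + 4891/16000*1/10 + 7667/48000*1/20 = 387421/960000
  d_4[D] = 7519/24000*1/5 + 5311/24000*1/20 + 4891/16000*3/20 + 7667/48000*1/5 = 48487/320000
d_4 = (A=129059/480000, B=169/960, C=387421/960000, D=48487/320000)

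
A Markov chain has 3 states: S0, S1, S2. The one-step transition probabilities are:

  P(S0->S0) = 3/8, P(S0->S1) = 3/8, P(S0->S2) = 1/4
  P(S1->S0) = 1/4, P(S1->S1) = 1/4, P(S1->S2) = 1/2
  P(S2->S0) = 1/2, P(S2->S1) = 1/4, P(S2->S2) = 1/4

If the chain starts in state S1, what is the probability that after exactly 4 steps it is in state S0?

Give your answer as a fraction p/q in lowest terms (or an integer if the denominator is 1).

Answer: 773/2048

Derivation:
Computing P^4 by repeated multiplication:
P^1 =
  S0: [3/8, 3/8, 1/4]
  S1: [1/4, 1/4, 1/2]
  S2: [1/2, 1/4, 1/4]
P^2 =
  S0: [23/64, 19/64, 11/32]
  S1: [13/32, 9/32, 5/16]
  S2: [3/8, 5/16, 5/16]
P^3 =
  S0: [195/512, 151/512, 83/256]
  S1: [97/256, 77/256, 41/128]
  S2: [3/8, 19/64, 21/64]
P^4 =
  S0: [1551/4096, 1219/4096, 663/2048]
  S1: [773/2048, 609/2048, 333/1024]
  S2: [97/256, 19/64, 83/256]

(P^4)[S1 -> S0] = 773/2048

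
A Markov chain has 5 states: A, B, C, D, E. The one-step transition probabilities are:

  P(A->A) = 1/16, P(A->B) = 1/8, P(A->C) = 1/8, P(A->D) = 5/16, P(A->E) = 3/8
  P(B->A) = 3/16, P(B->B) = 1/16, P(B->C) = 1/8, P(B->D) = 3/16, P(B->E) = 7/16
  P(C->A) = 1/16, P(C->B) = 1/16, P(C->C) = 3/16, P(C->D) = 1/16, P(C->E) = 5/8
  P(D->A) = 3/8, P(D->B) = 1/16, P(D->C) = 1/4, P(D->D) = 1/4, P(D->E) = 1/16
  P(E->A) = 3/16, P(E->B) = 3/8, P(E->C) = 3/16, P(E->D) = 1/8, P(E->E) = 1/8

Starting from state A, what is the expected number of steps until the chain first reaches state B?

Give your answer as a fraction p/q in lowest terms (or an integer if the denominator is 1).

Let h_i = expected steps to first reach B from state i.
Boundary: h_B = 0.
First-step equations for the other states:
  h_A = 1 + 1/16*h_A + 1/8*h_B + 1/8*h_C + 5/16*h_D + 3/8*h_E
  h_C = 1 + 1/16*h_A + 1/16*h_B + 3/16*h_C + 1/16*h_D + 5/8*h_E
  h_D = 1 + 3/8*h_A + 1/16*h_B + 1/4*h_C + 1/4*h_D + 1/16*h_E
  h_E = 1 + 3/16*h_A + 3/8*h_B + 3/16*h_C + 1/8*h_D + 1/8*h_E

Substituting h_B = 0 and rearranging gives the linear system (I - Q) h = 1:
  [15/16, -1/8, -5/16, -3/8] . (h_A, h_C, h_D, h_E) = 1
  [-1/16, 13/16, -1/16, -5/8] . (h_A, h_C, h_D, h_E) = 1
  [-3/8, -1/4, 3/4, -1/16] . (h_A, h_C, h_D, h_E) = 1
  [-3/16, -3/16, -1/8, 7/8] . (h_A, h_C, h_D, h_E) = 1

Solving yields:
  h_A = 26512/4575
  h_C = 77632/13725
  h_D = 17824/2745
  h_E = 62096/13725

Starting state is A, so the expected hitting time is h_A = 26512/4575.

Answer: 26512/4575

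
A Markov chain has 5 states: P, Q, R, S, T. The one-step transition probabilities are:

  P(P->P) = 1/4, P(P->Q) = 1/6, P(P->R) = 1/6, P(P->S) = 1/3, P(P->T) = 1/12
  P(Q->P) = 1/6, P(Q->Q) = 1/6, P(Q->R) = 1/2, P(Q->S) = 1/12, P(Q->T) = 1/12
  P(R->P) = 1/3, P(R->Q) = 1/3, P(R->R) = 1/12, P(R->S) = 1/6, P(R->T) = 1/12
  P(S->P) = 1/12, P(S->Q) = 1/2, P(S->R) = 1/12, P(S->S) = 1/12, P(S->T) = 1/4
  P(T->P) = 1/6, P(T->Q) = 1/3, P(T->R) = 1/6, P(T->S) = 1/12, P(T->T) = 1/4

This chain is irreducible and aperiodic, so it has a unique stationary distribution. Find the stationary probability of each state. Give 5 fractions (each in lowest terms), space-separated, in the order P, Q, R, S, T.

The stationary distribution satisfies pi = pi * P, i.e.:
  pi_P = 1/4*pi_P + 1/6*pi_Q + 1/3*pi_R + 1/12*pi_S + 1/6*pi_T
  pi_Q = 1/6*pi_P + 1/6*pi_Q + 1/3*pi_R + 1/2*pi_S + 1/3*pi_T
  pi_R = 1/6*pi_P + 1/2*pi_Q + 1/12*pi_R + 1/12*pi_S + 1/6*pi_T
  pi_S = 1/3*pi_P + 1/12*pi_Q + 1/6*pi_R + 1/12*pi_S + 1/12*pi_T
  pi_T = 1/12*pi_P + 1/12*pi_Q + 1/12*pi_R + 1/4*pi_S + 1/4*pi_T
with normalization: pi_P + pi_Q + pi_R + pi_S + pi_T = 1.

Using the first 4 balance equations plus normalization, the linear system A*pi = b is:
  [-3/4, 1/6, 1/3, 1/12, 1/6] . pi = 0
  [1/6, -5/6, 1/3, 1/2, 1/3] . pi = 0
  [1/6, 1/2, -11/12, 1/12, 1/6] . pi = 0
  [1/3, 1/12, 1/6, -11/12, 1/12] . pi = 0
  [1, 1, 1, 1, 1] . pi = 1

Solving yields:
  pi_P = 2599/12428
  pi_Q = 1727/6214
  pi_R = 2827/12428
  pi_S = 1921/12428
  pi_T = 1627/12428

Verification (pi * P):
  2599/12428*1/4 + 1727/6214*1/6 + 2827/12428*1/3 + 1921/12428*1/12 + 1627/12428*1/6 = 2599/12428 = pi_P  (ok)
  2599/12428*1/6 + 1727/6214*1/6 + 2827/12428*1/3 + 1921/12428*1/2 + 1627/12428*1/3 = 1727/6214 = pi_Q  (ok)
  2599/12428*1/6 + 1727/6214*1/2 + 2827/12428*1/12 + 1921/12428*1/12 + 1627/12428*1/6 = 2827/12428 = pi_R  (ok)
  2599/12428*1/3 + 1727/6214*1/12 + 2827/12428*1/6 + 1921/12428*1/12 + 1627/12428*1/12 = 1921/12428 = pi_S  (ok)
  2599/12428*1/12 + 1727/6214*1/12 + 2827/12428*1/12 + 1921/12428*1/4 + 1627/12428*1/4 = 1627/12428 = pi_T  (ok)

Answer: 2599/12428 1727/6214 2827/12428 1921/12428 1627/12428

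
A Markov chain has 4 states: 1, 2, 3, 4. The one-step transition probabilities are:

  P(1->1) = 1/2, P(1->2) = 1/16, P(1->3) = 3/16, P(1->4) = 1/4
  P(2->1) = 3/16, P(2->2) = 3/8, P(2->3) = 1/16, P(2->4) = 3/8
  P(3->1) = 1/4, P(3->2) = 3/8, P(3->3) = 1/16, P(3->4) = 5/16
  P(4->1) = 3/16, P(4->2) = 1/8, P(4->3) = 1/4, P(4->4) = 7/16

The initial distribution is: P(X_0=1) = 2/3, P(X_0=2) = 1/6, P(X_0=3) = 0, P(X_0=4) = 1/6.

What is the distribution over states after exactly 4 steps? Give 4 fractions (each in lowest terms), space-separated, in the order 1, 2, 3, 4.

Propagating the distribution step by step (d_{t+1} = d_t * P):
d_0 = (1=2/3, 2=1/6, 3=0, 4=1/6)
  d_1[1] = 2/3*1/2 + 1/6*3/16 + 0*1/4 + 1/6*3/16 = 19/48
  d_1[2] = 2/3*1/16 + 1/6*3/8 + 0*3/8 + 1/6*1/8 = 1/8
  d_1[3] = 2/3*3/16 + 1/6*1/16 + 0*1/16 + 1/6*1/4 = 17/96
  d_1[4] = 2/3*1/4 + 1/6*3/8 + 0*5/16 + 1/6*7/16 = 29/96
d_1 = (1=19/48, 2=1/8, 3=17/96, 4=29/96)
  d_2[1] = 19/48*1/2 + 1/8*3/16 + 17/96*1/4 + 29/96*3/16 = 165/512
  d_2[2] = 19/48*1/16 + 1/8*3/8 + 17/96*3/8 + 29/96*1/8 = 45/256
  d_2[3] = 19/48*3/16 + 1/8*1/16 + 17/96*1/16 + 29/96*1/4 = 259/1536
  d_2[4] = 19/48*1/4 + 1/8*3/8 + 17/96*5/16 + 29/96*7/16 = 1/3
d_2 = (1=165/512, 2=45/256, 3=259/1536, 4=1/3)
  d_3[1] = 165/512*1/2 + 45/256*3/16 + 259/1536*1/4 + 1/3*3/16 = 3671/12288
  d_3[2] = 165/512*1/16 + 45/256*3/8 + 259/1536*3/8 + 1/3*1/8 = 4693/24576
  d_3[3] = 165/512*3/16 + 45/256*1/16 + 259/1536*1/16 + 1/3*1/4 = 677/4096
  d_3[4] = 165/512*1/4 + 45/256*3/8 + 259/1536*5/16 + 1/3*7/16 = 8479/24576
d_3 = (1=3671/12288, 2=4693/24576, 3=677/4096, 4=8479/24576)
  d_4[1] = 3671/12288*1/2 + 4693/24576*3/16 + 677/4096*1/4 + 8479/24576*3/16 = 28625/98304
  d_4[2] = 3671/12288*1/16 + 4693/24576*3/8 + 677/4096*3/8 + 8479/24576*1/8 = 12805/65536
  d_4[3] = 3671/12288*3/16 + 4693/24576*1/16 + 677/4096*1/16 + 8479/24576*1/4 = 64697/393216
  d_4[4] = 3671/12288*1/4 + 4693/24576*3/8 + 677/4096*5/16 + 8479/24576*7/16 = 137189/393216
d_4 = (1=28625/98304, 2=12805/65536, 3=64697/393216, 4=137189/393216)

Answer: 28625/98304 12805/65536 64697/393216 137189/393216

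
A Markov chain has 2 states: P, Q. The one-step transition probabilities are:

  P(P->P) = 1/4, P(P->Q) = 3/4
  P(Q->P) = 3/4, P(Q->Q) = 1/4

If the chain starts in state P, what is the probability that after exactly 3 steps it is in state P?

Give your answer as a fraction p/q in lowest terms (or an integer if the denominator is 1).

Computing P^3 by repeated multiplication:
P^1 =
  P: [1/4, 3/4]
  Q: [3/4, 1/4]
P^2 =
  P: [5/8, 3/8]
  Q: [3/8, 5/8]
P^3 =
  P: [7/16, 9/16]
  Q: [9/16, 7/16]

(P^3)[P -> P] = 7/16

Answer: 7/16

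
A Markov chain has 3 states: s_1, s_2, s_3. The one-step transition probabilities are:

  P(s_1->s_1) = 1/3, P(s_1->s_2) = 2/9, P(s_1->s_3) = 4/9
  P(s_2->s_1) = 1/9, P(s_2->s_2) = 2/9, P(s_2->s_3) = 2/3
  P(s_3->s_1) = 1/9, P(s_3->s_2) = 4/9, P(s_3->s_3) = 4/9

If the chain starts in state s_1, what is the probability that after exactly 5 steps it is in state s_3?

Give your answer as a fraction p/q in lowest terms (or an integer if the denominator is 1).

Computing P^5 by repeated multiplication:
P^1 =
  s_1: [1/3, 2/9, 4/9]
  s_2: [1/9, 2/9, 2/3]
  s_3: [1/9, 4/9, 4/9]
P^2 =
  s_1: [5/27, 26/81, 40/81]
  s_2: [11/81, 10/27, 40/81]
  s_3: [11/81, 26/81, 44/81]
P^3 =
  s_1: [37/243, 242/729, 376/729]
  s_2: [103/729, 242/729, 128/243]
  s_3: [103/729, 250/729, 376/729]
P^4 =
  s_1: [317/2187, 2210/6561, 3400/6561]
  s_2: [935/6561, 742/2187, 3400/6561]
  s_3: [935/6561, 2210/6561, 3416/6561]
P^5 =
  s_1: [2821/19683, 19922/59049, 30664/59049]
  s_2: [8431/59049, 19922/59049, 10232/19683]
  s_3: [8431/59049, 19954/59049, 30664/59049]

(P^5)[s_1 -> s_3] = 30664/59049

Answer: 30664/59049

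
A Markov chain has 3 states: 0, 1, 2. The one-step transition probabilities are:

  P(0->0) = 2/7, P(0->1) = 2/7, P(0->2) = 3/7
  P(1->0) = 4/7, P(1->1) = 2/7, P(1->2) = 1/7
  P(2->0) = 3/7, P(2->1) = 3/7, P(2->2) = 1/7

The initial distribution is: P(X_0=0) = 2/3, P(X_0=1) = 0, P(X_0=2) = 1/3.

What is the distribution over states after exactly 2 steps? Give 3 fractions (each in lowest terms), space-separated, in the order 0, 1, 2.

Answer: 3/7 1/3 5/21

Derivation:
Propagating the distribution step by step (d_{t+1} = d_t * P):
d_0 = (0=2/3, 1=0, 2=1/3)
  d_1[0] = 2/3*2/7 + 0*4/7 + 1/3*3/7 = 1/3
  d_1[1] = 2/3*2/7 + 0*2/7 + 1/3*3/7 = 1/3
  d_1[2] = 2/3*3/7 + 0*1/7 + 1/3*1/7 = 1/3
d_1 = (0=1/3, 1=1/3, 2=1/3)
  d_2[0] = 1/3*2/7 + 1/3*4/7 + 1/3*3/7 = 3/7
  d_2[1] = 1/3*2/7 + 1/3*2/7 + 1/3*3/7 = 1/3
  d_2[2] = 1/3*3/7 + 1/3*1/7 + 1/3*1/7 = 5/21
d_2 = (0=3/7, 1=1/3, 2=5/21)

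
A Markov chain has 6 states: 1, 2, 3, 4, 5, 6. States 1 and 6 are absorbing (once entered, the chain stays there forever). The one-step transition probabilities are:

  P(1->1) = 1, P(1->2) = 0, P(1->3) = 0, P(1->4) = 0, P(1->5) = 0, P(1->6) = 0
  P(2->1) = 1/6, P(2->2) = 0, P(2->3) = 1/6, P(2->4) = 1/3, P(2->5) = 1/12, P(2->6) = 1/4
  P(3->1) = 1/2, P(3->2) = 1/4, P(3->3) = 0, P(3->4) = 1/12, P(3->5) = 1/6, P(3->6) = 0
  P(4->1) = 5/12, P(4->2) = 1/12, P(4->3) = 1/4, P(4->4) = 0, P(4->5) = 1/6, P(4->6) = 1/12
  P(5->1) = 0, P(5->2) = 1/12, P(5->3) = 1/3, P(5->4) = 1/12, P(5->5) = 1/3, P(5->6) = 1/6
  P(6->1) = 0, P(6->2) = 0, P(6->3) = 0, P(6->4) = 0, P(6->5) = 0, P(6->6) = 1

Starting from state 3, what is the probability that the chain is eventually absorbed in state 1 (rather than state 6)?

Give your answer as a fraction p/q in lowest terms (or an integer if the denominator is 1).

Answer: 4108/5063

Derivation:
Let a_i = P(absorbed in 1 | start in state i).
Boundary conditions: a_1 = 1, a_6 = 0.
For each transient state i, a_i = sum_j P(i->j) * a_j:
  a_2 = 1/6*a_1 + 0*a_2 + 1/6*a_3 + 1/3*a_4 + 1/12*a_5 + 1/4*a_6
  a_3 = 1/2*a_1 + 1/4*a_2 + 0*a_3 + 1/12*a_4 + 1/6*a_5 + 0*a_6
  a_4 = 5/12*a_1 + 1/12*a_2 + 1/4*a_3 + 0*a_4 + 1/6*a_5 + 1/12*a_6
  a_5 = 0*a_1 + 1/12*a_2 + 1/3*a_3 + 1/12*a_4 + 1/3*a_5 + 1/6*a_6

Substituting a_1 = 1 and a_6 = 0, rearrange to (I - Q) a = r where r[i] = P(i -> 1):
  [1, -1/6, -1/3, -1/12] . (a_2, a_3, a_4, a_5) = 1/6
  [-1/4, 1, -1/12, -1/6] . (a_2, a_3, a_4, a_5) = 1/2
  [-1/12, -1/4, 1, -1/6] . (a_2, a_3, a_4, a_5) = 5/12
  [-1/12, -1/3, -1/12, 2/3] . (a_2, a_3, a_4, a_5) = 0

Solving yields:
  a_2 = 3065/5063
  a_3 = 4108/5063
  a_4 = 3879/5063
  a_5 = 2922/5063

Starting state is 3, so the absorption probability is a_3 = 4108/5063.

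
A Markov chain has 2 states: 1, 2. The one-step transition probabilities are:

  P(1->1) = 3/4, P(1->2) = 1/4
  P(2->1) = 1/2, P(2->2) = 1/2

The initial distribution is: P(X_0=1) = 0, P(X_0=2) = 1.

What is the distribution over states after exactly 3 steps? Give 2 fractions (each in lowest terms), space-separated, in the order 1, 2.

Propagating the distribution step by step (d_{t+1} = d_t * P):
d_0 = (1=0, 2=1)
  d_1[1] = 0*3/4 + 1*1/2 = 1/2
  d_1[2] = 0*1/4 + 1*1/2 = 1/2
d_1 = (1=1/2, 2=1/2)
  d_2[1] = 1/2*3/4 + 1/2*1/2 = 5/8
  d_2[2] = 1/2*1/4 + 1/2*1/2 = 3/8
d_2 = (1=5/8, 2=3/8)
  d_3[1] = 5/8*3/4 + 3/8*1/2 = 21/32
  d_3[2] = 5/8*1/4 + 3/8*1/2 = 11/32
d_3 = (1=21/32, 2=11/32)

Answer: 21/32 11/32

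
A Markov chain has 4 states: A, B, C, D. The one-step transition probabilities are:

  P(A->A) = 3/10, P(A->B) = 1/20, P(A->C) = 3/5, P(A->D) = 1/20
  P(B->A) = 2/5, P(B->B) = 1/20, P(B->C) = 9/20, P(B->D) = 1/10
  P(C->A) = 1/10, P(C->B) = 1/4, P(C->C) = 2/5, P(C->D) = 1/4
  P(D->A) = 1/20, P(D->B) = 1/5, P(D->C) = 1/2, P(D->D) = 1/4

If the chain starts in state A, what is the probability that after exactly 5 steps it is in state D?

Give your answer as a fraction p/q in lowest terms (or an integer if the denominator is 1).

Computing P^5 by repeated multiplication:
P^1 =
  A: [3/10, 1/20, 3/5, 1/20]
  B: [2/5, 1/20, 9/20, 1/10]
  C: [1/10, 1/4, 2/5, 1/4]
  D: [1/20, 1/5, 1/2, 1/4]
P^2 =
  A: [69/400, 71/400, 187/400, 73/400]
  B: [19/100, 31/200, 197/400, 13/80]
  C: [73/400, 67/400, 183/400, 77/400]
  D: [63/400, 3/16, 89/200, 21/100]
P^3 =
  A: [1429/8000, 1367/8000, 3693/8000, 1511/8000]
  B: [1411/8000, 1383/8000, 231/500, 151/800]
  C: [1417/8000, 1363/8000, 3713/8000, 1507/8000]
  D: [709/4000, 341/2000, 739/1600, 1523/8000]
P^4 =
  A: [28407/160000, 5461/32000, 14821/32000, 30183/160000]
  B: [1777/10000, 13657/80000, 74047/160000, 30207/160000]
  C: [28339/160000, 27373/160000, 14809/32000, 30243/160000]
  D: [28333/160000, 27349/160000, 37041/80000, 7559/40000]
P^5 =
  A: [22691/128000, 546969/3200000, 1481299/3200000, 604457/3200000]
  B: [113481/640000, 546809/3200000, 92591/200000, 60433/320000]
  C: [567351/3200000, 546909/3200000, 296243/640000, 24181/128000]
  D: [56719/320000, 136759/800000, 1481153/3200000, 604621/3200000]

(P^5)[A -> D] = 604457/3200000

Answer: 604457/3200000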